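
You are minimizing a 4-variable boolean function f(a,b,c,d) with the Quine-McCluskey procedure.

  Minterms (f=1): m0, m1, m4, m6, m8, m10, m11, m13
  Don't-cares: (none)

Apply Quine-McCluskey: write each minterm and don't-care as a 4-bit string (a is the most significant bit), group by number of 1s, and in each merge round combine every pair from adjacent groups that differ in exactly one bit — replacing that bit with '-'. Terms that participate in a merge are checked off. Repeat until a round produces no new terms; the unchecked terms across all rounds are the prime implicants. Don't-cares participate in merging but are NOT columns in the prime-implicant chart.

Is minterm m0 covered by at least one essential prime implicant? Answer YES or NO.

YES

size-2^0 implicants → 0000(✓)  0001(✓)  0100(✓)  0110(✓)  1000(✓)  1010(✓)  1011(✓)  1101
size-2^1 implicants → -000  0-00  000-  01-0  10-0  101-
Unchecked terms (primes): -000, 0-00, 000-, 01-0, 10-0, 101-, 1101
Minterm coverage:
  m0 ⊆ -000,0-00,000-
  m1 ⊆ 000- [E]
  m4 ⊆ 0-00,01-0
  m6 ⊆ 01-0 [E]
  m8 ⊆ -000,10-0
  m10 ⊆ 10-0,101-
  m11 ⊆ 101- [E]
  m13 ⊆ 1101 [E]
E = {000-, 01-0, 101-, 1101}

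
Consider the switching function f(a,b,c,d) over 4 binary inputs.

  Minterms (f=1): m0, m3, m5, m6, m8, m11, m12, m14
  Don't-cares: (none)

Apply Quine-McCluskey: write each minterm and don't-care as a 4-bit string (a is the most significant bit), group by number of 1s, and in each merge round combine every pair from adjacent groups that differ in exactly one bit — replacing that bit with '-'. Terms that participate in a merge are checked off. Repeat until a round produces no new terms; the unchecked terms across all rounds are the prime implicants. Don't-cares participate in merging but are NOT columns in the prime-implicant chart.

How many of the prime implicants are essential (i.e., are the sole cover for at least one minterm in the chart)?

4

[col 0] 0000*, 0011*, 0101, 0110*, 1000*, 1011*, 1100*, 1110*
[col 1] -000, -011, -110, 1-00, 11-0
Prime implicants: -000, -011, -110, 0101, 1-00, 11-0
PI chart (minterm → PIs covering it):
  0 | -000  (sole → essential)
  3 | -011  (sole → essential)
  5 | 0101  (sole → essential)
  6 | -110  (sole → essential)
  8 | -000,1-00
  11 | -011  (sole → essential)
  12 | 1-00,11-0
  14 | -110,11-0
Essential prime implicants: -000, -011, -110, 0101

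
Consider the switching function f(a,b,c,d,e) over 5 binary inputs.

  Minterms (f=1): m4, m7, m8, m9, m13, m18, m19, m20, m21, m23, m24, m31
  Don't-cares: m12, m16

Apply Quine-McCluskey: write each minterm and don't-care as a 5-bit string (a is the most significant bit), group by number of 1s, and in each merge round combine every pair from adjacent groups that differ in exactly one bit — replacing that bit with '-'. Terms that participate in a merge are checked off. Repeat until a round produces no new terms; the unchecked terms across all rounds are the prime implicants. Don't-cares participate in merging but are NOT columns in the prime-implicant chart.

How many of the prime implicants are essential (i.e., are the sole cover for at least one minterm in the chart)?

3

[col 0] 00100*, 00111*, 01000*, 01001*, 01100*, 01101*, 10000*, 10010*, 10011*, 10100*, 10101*, 10111*, 11000*, 11111*
[col 1] -0100, -0111, -1000, 0-100, 01-00*, 01-01*, 0100-*, 0110-*, 1-000, 1-111, 10-00, 10-11, 100-0, 1001-, 101-1, 1010-
[col 2] 01-0-
Prime implicants: -0100, -0111, -1000, 0-100, 01-0-, 1-000, 1-111, 10-00, 10-11, 100-0, 1001-, 101-1, 1010-
PI chart (minterm → PIs covering it):
  4 | -0100,0-100
  7 | -0111  (sole → essential)
  8 | -1000,01-0-
  9 | 01-0-  (sole → essential)
  13 | 01-0-  (sole → essential)
  18 | 100-0,1001-
  19 | 10-11,1001-
  20 | -0100,10-00,1010-
  21 | 101-1,1010-
  23 | -0111,1-111,10-11,101-1
  24 | -1000,1-000
  31 | 1-111  (sole → essential)
Essential prime implicants: -0111, 01-0-, 1-111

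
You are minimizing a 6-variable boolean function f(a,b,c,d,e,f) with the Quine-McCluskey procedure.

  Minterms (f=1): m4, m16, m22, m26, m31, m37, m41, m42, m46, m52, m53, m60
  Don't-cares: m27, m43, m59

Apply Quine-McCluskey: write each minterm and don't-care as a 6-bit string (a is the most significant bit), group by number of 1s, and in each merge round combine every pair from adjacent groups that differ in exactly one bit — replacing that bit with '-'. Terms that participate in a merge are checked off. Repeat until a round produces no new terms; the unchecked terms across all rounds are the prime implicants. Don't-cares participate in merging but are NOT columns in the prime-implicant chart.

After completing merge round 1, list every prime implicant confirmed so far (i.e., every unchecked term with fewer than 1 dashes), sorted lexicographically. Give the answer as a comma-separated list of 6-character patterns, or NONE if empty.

[col 0] 000100, 010000, 010110, 011010*, 011011*, 011111*, 100101*, 101001*, 101010*, 101011*, 101110*, 110100*, 110101*, 111011*, 111100*
[col 1] -11011, 011-11, 01101-, 1-0101, 1-1011, 101-10, 1010-1, 10101-, 11-100, 11010-
Prime implicants: -11011, 000100, 010000, 010110, 011-11, 01101-, 1-0101, 1-1011, 101-10, 1010-1, 10101-, 11-100, 11010-

000100, 010000, 010110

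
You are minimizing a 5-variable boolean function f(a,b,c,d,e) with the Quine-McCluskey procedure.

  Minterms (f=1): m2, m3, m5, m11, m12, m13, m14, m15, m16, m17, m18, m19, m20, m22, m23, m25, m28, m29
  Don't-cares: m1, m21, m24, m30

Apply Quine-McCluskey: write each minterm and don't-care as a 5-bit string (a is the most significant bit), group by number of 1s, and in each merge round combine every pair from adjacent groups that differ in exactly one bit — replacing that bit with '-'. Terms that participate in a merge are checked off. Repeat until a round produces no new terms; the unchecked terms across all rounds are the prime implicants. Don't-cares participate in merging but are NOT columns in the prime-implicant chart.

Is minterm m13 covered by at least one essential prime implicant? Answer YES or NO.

NO

Round 0: 00001✓ 00010✓ 00011✓ 00101✓ 01011✓ 01100✓ 01101✓ 01110✓ 01111✓ 10000✓ 10001✓ 10010✓ 10011✓ 10100✓ 10101✓ 10110✓ 10111✓ 11000✓ 11001✓ 11100✓ 11101✓ 11110✓
Round 1: -0001✓ -0010✓ -0011✓ -0101✓ -1100✓ -1101✓ -1110✓ 0-011 0-101✓ 00-01✓ 000-1✓ 0001-✓ 01-11 011-0✓ 011-1✓ 0110-✓ 0111-✓ 1-000✓ 1-001✓ 1-100✓ 1-101✓ 1-110✓ 10-00✓ 10-01✓ 10-10✓ 10-11✓ 100-0✓ 100-1✓ 1000-✓ 1001-✓ 101-0✓ 101-1✓ 1010-✓ 1011-✓ 11-00✓ 11-01✓ 1100-✓ 111-0✓ 1110-✓
Round 2: --101 -0-01 -00-1 -001- -11-0 -110- 011-- 1--00✓ 1--01✓ 1-00-✓ 1-1-0 1-10-✓ 10--0✓ 10--1✓ 10-0-✓ 10-1-✓ 100--✓ 101--✓ 11-0-✓
Round 3: 1--0- 10---
PIs = {--101, -0-01, -00-1, -001-, -11-0, -110-, 0-011, 01-11, 011--, 1--0-, 1-1-0, 10---}
Coverage chart:
  m2: -001- ←essential
  m3: -00-1,-001-,0-011
  m5: --101,-0-01
  m11: 0-011,01-11
  m12: -11-0,-110-,011--
  m13: --101,-110-,011--
  m14: -11-0,011--
  m15: 01-11,011--
  m16: 1--0-,10---
  m17: -0-01,-00-1,1--0-,10---
  m18: -001-,10---
  m19: -00-1,-001-,10---
  m20: 1--0-,1-1-0,10---
  m22: 1-1-0,10---
  m23: 10--- ←essential
  m25: 1--0- ←essential
  m28: -11-0,-110-,1--0-,1-1-0
  m29: --101,-110-,1--0-
Essential: -001-, 1--0-, 10---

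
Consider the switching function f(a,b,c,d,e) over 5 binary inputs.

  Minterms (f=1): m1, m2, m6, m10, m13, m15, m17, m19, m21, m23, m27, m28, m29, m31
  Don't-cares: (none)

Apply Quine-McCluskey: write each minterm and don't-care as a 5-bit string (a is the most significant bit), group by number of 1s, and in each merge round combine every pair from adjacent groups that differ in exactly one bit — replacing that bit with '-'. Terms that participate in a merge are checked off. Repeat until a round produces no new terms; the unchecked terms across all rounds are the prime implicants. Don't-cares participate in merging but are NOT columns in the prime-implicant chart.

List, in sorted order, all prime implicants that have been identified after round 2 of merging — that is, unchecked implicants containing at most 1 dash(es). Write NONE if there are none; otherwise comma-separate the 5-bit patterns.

-0001, 0-010, 00-10, 1110-

Round 0: 00001✓ 00010✓ 00110✓ 01010✓ 01101✓ 01111✓ 10001✓ 10011✓ 10101✓ 10111✓ 11011✓ 11100✓ 11101✓ 11111✓
Round 1: -0001 -1101✓ -1111✓ 0-010 00-10 011-1✓ 1-011✓ 1-101✓ 1-111✓ 10-01✓ 10-11✓ 100-1✓ 101-1✓ 11-11✓ 111-1✓ 1110-
Round 2: -11-1 1--11 1-1-1 10--1
PIs = {-0001, -11-1, 0-010, 00-10, 1--11, 1-1-1, 10--1, 1110-}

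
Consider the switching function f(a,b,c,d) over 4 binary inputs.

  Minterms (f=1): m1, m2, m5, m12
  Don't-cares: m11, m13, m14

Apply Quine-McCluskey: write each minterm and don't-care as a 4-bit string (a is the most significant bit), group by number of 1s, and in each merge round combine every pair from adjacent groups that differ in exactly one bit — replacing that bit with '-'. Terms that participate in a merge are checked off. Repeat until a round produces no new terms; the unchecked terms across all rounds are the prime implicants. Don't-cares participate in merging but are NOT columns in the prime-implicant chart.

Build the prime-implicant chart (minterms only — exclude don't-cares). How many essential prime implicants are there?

2

size-2^0 implicants → 0001(✓)  0010  0101(✓)  1011  1100(✓)  1101(✓)  1110(✓)
size-2^1 implicants → -101  0-01  11-0  110-
Unchecked terms (primes): -101, 0-01, 0010, 1011, 11-0, 110-
Minterm coverage:
  m1 ⊆ 0-01 [E]
  m2 ⊆ 0010 [E]
  m5 ⊆ -101,0-01
  m12 ⊆ 11-0,110-
E = {0-01, 0010}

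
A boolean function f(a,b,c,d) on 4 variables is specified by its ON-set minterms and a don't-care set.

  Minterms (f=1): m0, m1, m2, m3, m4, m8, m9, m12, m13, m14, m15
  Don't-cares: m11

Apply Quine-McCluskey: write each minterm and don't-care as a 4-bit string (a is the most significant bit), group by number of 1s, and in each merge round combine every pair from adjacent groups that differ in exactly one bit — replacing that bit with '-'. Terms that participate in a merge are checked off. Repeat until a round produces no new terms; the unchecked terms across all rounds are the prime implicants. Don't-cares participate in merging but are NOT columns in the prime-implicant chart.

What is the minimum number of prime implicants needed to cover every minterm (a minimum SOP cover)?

[col 0] 0000*, 0001*, 0010*, 0011*, 0100*, 1000*, 1001*, 1011*, 1100*, 1101*, 1110*, 1111*
[col 1] -000*, -001*, -011*, -100*, 0-00*, 00-0*, 00-1*, 000-*, 001-*, 1-00*, 1-01*, 1-11*, 10-1*, 100-*, 11-0*, 11-1*, 110-*, 111-*
[col 2] --00, -0-1, -00-, 00--, 1--1, 1-0-, 11--
Prime implicants: --00, -0-1, -00-, 00--, 1--1, 1-0-, 11--
PI chart (minterm → PIs covering it):
  0 | --00,-00-,00--
  1 | -0-1,-00-,00--
  2 | 00--  (sole → essential)
  3 | -0-1,00--
  4 | --00  (sole → essential)
  8 | --00,-00-,1-0-
  9 | -0-1,-00-,1--1,1-0-
  12 | --00,1-0-,11--
  13 | 1--1,1-0-,11--
  14 | 11--  (sole → essential)
  15 | 1--1,11--
Essential prime implicants: --00, 00--, 11--
Petrick residual → -0-1
Minimum SOP uses 4 PIs: c'd' + b'd + a'b' + ab

4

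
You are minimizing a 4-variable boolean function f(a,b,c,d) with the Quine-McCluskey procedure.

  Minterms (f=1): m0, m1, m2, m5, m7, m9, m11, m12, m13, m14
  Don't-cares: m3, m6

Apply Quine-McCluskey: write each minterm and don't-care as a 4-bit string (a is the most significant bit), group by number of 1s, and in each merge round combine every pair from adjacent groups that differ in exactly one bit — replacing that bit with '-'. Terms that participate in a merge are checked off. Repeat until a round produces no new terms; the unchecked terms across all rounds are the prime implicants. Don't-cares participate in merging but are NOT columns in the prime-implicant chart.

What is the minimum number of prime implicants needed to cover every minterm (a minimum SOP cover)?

[col 0] 0000*, 0001*, 0010*, 0011*, 0101*, 0110*, 0111*, 1001*, 1011*, 1100*, 1101*, 1110*
[col 1] -001*, -011*, -101*, -110, 0-01*, 0-10*, 0-11*, 00-0*, 00-1*, 000-*, 001-*, 01-1*, 011-*, 1-01*, 10-1*, 11-0, 110-
[col 2] --01, -0-1, 0--1, 0-1-, 00--
Prime implicants: --01, -0-1, -110, 0--1, 0-1-, 00--, 11-0, 110-
PI chart (minterm → PIs covering it):
  0 | 00--  (sole → essential)
  1 | --01,-0-1,0--1,00--
  2 | 0-1-,00--
  5 | --01,0--1
  7 | 0--1,0-1-
  9 | --01,-0-1
  11 | -0-1  (sole → essential)
  12 | 11-0,110-
  13 | --01,110-
  14 | -110,11-0
Essential prime implicants: -0-1, 00--
Petrick residual → --01, 0--1, 11-0
Minimum SOP uses 5 PIs: c'd + b'd + a'd + a'b' + abd'

5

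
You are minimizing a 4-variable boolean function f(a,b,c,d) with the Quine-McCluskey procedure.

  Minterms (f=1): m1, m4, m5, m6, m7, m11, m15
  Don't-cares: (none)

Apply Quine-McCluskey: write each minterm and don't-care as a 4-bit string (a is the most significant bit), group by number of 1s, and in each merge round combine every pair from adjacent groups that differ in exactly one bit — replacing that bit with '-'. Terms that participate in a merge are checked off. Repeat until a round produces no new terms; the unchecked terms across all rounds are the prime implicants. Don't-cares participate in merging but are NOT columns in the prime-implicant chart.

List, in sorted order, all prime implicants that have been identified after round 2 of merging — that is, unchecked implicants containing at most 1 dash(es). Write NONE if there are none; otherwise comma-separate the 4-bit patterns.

-111, 0-01, 1-11

[col 0] 0001*, 0100*, 0101*, 0110*, 0111*, 1011*, 1111*
[col 1] -111, 0-01, 01-0*, 01-1*, 010-*, 011-*, 1-11
[col 2] 01--
Prime implicants: -111, 0-01, 01--, 1-11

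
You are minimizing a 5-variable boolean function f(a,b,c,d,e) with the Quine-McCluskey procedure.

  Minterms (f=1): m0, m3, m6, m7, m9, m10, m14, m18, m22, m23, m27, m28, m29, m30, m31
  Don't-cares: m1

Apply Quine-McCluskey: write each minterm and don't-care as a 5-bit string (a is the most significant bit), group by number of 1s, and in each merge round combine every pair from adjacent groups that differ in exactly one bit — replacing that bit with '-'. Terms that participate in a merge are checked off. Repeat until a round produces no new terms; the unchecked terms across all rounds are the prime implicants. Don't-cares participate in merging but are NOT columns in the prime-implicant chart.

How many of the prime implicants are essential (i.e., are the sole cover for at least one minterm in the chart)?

6

size-2^0 implicants → 00000(✓)  00001(✓)  00011(✓)  00110(✓)  00111(✓)  01001(✓)  01010(✓)  01110(✓)  10010(✓)  10110(✓)  10111(✓)  11011(✓)  11100(✓)  11101(✓)  11110(✓)  11111(✓)
size-2^1 implicants → -0110(✓)  -0111(✓)  -1110(✓)  0-001  0-110(✓)  00-11  000-1  0000-  0011-(✓)  01-10  1-110(✓)  1-111(✓)  10-10  1011-(✓)  11-11  111-0(✓)  111-1(✓)  1110-(✓)  1111-(✓)
size-2^2 implicants → --110  -011-  1-11-  111--
Unchecked terms (primes): --110, -011-, 0-001, 00-11, 000-1, 0000-, 01-10, 1-11-, 10-10, 11-11, 111--
Minterm coverage:
  m0 ⊆ 0000- [E]
  m3 ⊆ 00-11,000-1
  m6 ⊆ --110,-011-
  m7 ⊆ -011-,00-11
  m9 ⊆ 0-001 [E]
  m10 ⊆ 01-10 [E]
  m14 ⊆ --110,01-10
  m18 ⊆ 10-10 [E]
  m22 ⊆ --110,-011-,1-11-,10-10
  m23 ⊆ -011-,1-11-
  m27 ⊆ 11-11 [E]
  m28 ⊆ 111-- [E]
  m29 ⊆ 111-- [E]
  m30 ⊆ --110,1-11-,111--
  m31 ⊆ 1-11-,11-11,111--
E = {0-001, 0000-, 01-10, 10-10, 11-11, 111--}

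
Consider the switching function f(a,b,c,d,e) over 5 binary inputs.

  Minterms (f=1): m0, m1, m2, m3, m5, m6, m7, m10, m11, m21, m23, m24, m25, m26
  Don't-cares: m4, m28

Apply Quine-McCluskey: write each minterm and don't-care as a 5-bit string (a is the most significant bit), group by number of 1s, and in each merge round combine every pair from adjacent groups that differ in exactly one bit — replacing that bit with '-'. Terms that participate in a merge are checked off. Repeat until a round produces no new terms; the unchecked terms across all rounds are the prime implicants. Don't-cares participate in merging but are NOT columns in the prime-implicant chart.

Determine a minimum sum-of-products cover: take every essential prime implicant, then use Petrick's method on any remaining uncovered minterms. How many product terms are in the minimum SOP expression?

5

[col 0] 00000*, 00001*, 00010*, 00011*, 00100*, 00101*, 00110*, 00111*, 01010*, 01011*, 10101*, 10111*, 11000*, 11001*, 11010*, 11100*
[col 1] -0101*, -0111*, -1010, 0-010*, 0-011*, 00-00*, 00-01*, 00-10*, 00-11*, 000-0*, 000-1*, 0000-*, 0001-*, 001-0*, 001-1*, 0010-*, 0011-*, 0101-*, 101-1*, 11-00, 110-0, 1100-
[col 2] -01-1, 0-01-, 00--0*, 00--1*, 00-0-*, 00-1-*, 000--*, 001--*
[col 3] 00---
Prime implicants: -01-1, -1010, 0-01-, 00---, 11-00, 110-0, 1100-
PI chart (minterm → PIs covering it):
  0 | 00---  (sole → essential)
  1 | 00---  (sole → essential)
  2 | 0-01-,00---
  3 | 0-01-,00---
  5 | -01-1,00---
  6 | 00---  (sole → essential)
  7 | -01-1,00---
  10 | -1010,0-01-
  11 | 0-01-  (sole → essential)
  21 | -01-1  (sole → essential)
  23 | -01-1  (sole → essential)
  24 | 11-00,110-0,1100-
  25 | 1100-  (sole → essential)
  26 | -1010,110-0
Essential prime implicants: -01-1, 0-01-, 00---, 1100-
Petrick residual → -1010
Minimum SOP uses 5 PIs: b'ce + bc'de' + a'c'd + a'b' + abc'd'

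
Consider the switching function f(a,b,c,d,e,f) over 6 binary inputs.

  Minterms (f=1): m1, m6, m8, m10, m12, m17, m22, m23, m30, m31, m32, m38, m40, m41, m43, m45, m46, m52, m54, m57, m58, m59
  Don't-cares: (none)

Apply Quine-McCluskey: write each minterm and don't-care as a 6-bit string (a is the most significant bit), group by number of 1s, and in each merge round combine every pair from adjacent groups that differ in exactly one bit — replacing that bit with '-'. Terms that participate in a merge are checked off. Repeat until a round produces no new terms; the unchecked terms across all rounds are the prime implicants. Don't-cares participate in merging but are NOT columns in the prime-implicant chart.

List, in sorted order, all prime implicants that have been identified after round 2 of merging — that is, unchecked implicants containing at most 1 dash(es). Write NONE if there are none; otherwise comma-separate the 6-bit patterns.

size-2^0 implicants → 000001(✓)  000110(✓)  001000(✓)  001010(✓)  001100(✓)  010001(✓)  010110(✓)  010111(✓)  011110(✓)  011111(✓)  100000(✓)  100110(✓)  101000(✓)  101001(✓)  101011(✓)  101101(✓)  101110(✓)  110100(✓)  110110(✓)  111001(✓)  111010(✓)  111011(✓)
size-2^1 implicants → -00110(✓)  -01000  -10110(✓)  0-0001  0-0110(✓)  001-00  0010-0  01-110(✓)  01-111(✓)  01011-(✓)  01111-(✓)  1-0110(✓)  1-1001(✓)  1-1011(✓)  10-000  10-110  101-01  1010-1(✓)  10100-  1101-0  1110-1(✓)  11101-
size-2^2 implicants → --0110  01-11-  1-10-1
Unchecked terms (primes): --0110, -01000, 0-0001, 001-00, 0010-0, 01-11-, 1-10-1, 10-000, 10-110, 101-01, 10100-, 1101-0, 11101-

-01000, 0-0001, 001-00, 0010-0, 10-000, 10-110, 101-01, 10100-, 1101-0, 11101-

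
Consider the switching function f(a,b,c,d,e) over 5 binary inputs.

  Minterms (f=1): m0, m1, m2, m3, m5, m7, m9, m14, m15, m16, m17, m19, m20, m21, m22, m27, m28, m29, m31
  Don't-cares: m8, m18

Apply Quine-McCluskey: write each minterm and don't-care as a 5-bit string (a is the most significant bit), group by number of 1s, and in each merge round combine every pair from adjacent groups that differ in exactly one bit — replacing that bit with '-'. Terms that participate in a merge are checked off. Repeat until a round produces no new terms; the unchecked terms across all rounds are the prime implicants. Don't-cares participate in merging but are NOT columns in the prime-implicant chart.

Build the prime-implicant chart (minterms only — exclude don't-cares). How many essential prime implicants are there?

5

size-2^0 implicants → 00000(✓)  00001(✓)  00010(✓)  00011(✓)  00101(✓)  00111(✓)  01000(✓)  01001(✓)  01110(✓)  01111(✓)  10000(✓)  10001(✓)  10010(✓)  10011(✓)  10100(✓)  10101(✓)  10110(✓)  11011(✓)  11100(✓)  11101(✓)  11111(✓)
size-2^1 implicants → -0000(✓)  -0001(✓)  -0010(✓)  -0011(✓)  -0101(✓)  -1111  0-000(✓)  0-001(✓)  0-111  00-01(✓)  00-11(✓)  000-0(✓)  000-1(✓)  0000-(✓)  0001-(✓)  001-1(✓)  0100-(✓)  0111-  1-011  1-100(✓)  1-101(✓)  10-00(✓)  10-01(✓)  10-10(✓)  100-0(✓)  100-1(✓)  1000-(✓)  1001-(✓)  101-0(✓)  1010-(✓)  11-11  111-1  1110-(✓)
size-2^2 implicants → -0-01  -00-0(✓)  -00-1(✓)  -000-(✓)  -001-(✓)  0-00-  00--1  000--(✓)  1-10-  10--0  10-0-  100--(✓)
size-2^3 implicants → -00--
Unchecked terms (primes): -0-01, -00--, -1111, 0-00-, 0-111, 00--1, 0111-, 1-011, 1-10-, 10--0, 10-0-, 11-11, 111-1
Minterm coverage:
  m0 ⊆ -00--,0-00-
  m1 ⊆ -0-01,-00--,0-00-,00--1
  m2 ⊆ -00-- [E]
  m3 ⊆ -00--,00--1
  m5 ⊆ -0-01,00--1
  m7 ⊆ 0-111,00--1
  m9 ⊆ 0-00- [E]
  m14 ⊆ 0111- [E]
  m15 ⊆ -1111,0-111,0111-
  m16 ⊆ -00--,10--0,10-0-
  m17 ⊆ -0-01,-00--,10-0-
  m19 ⊆ -00--,1-011
  m20 ⊆ 1-10-,10--0,10-0-
  m21 ⊆ -0-01,1-10-,10-0-
  m22 ⊆ 10--0 [E]
  m27 ⊆ 1-011,11-11
  m28 ⊆ 1-10- [E]
  m29 ⊆ 1-10-,111-1
  m31 ⊆ -1111,11-11,111-1
E = {-00--, 0-00-, 0111-, 1-10-, 10--0}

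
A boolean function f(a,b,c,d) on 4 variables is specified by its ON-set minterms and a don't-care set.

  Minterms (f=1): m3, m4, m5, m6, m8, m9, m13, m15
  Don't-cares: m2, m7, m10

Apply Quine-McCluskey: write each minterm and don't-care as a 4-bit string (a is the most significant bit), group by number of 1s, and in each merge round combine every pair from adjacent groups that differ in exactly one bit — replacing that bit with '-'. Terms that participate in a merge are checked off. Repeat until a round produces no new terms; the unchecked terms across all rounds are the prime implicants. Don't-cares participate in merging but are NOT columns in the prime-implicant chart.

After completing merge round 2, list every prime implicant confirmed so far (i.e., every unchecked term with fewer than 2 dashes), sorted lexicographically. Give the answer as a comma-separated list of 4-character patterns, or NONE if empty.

Round 0: 0010✓ 0011✓ 0100✓ 0101✓ 0110✓ 0111✓ 1000✓ 1001✓ 1010✓ 1101✓ 1111✓
Round 1: -010 -101✓ -111✓ 0-10✓ 0-11✓ 001-✓ 01-0✓ 01-1✓ 010-✓ 011-✓ 1-01 10-0 100- 11-1✓
Round 2: -1-1 0-1- 01--
PIs = {-010, -1-1, 0-1-, 01--, 1-01, 10-0, 100-}

-010, 1-01, 10-0, 100-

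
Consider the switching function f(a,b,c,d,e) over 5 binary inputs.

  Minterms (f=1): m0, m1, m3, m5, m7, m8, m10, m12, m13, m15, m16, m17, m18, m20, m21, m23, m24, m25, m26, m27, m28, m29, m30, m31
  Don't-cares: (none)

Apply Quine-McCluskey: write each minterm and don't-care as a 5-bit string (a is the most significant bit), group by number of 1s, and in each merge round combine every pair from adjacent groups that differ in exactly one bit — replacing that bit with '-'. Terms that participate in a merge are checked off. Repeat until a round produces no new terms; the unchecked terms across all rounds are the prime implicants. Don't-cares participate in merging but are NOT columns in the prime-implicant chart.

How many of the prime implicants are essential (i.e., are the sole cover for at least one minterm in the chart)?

size-2^0 implicants → 00000(✓)  00001(✓)  00011(✓)  00101(✓)  00111(✓)  01000(✓)  01010(✓)  01100(✓)  01101(✓)  01111(✓)  10000(✓)  10001(✓)  10010(✓)  10100(✓)  10101(✓)  10111(✓)  11000(✓)  11001(✓)  11010(✓)  11011(✓)  11100(✓)  11101(✓)  11110(✓)  11111(✓)
size-2^1 implicants → -0000(✓)  -0001(✓)  -0101(✓)  -0111(✓)  -1000(✓)  -1010(✓)  -1100(✓)  -1101(✓)  -1111(✓)  0-000(✓)  0-101(✓)  0-111(✓)  00-01(✓)  00-11(✓)  000-1(✓)  0000-(✓)  001-1(✓)  01-00(✓)  010-0(✓)  011-1(✓)  0110-(✓)  1-000(✓)  1-001(✓)  1-010(✓)  1-100(✓)  1-101(✓)  1-111(✓)  10-00(✓)  10-01(✓)  100-0(✓)  1000-(✓)  101-1(✓)  1010-(✓)  11-00(✓)  11-01(✓)  11-10(✓)  11-11(✓)  110-0(✓)  110-1(✓)  1100-(✓)  1101-(✓)  111-0(✓)  111-1(✓)  1110-(✓)  1111-(✓)
size-2^2 implicants → --000  --101(✓)  --111(✓)  -0-01  -000-  -01-1(✓)  -1-00  -10-0  -11-1(✓)  -110-  0-1-1(✓)  00--1  1--00(✓)  1--01(✓)  1-0-0  1-00-(✓)  1-1-1(✓)  1-10-(✓)  10-0-(✓)  11--0(✓)  11--1(✓)  11-0-(✓)  11-1-(✓)  110--(✓)  111--(✓)
size-2^3 implicants → --1-1  1--0-  11---
Unchecked terms (primes): --000, --1-1, -0-01, -000-, -1-00, -10-0, -110-, 00--1, 1--0-, 1-0-0, 11---
Minterm coverage:
  m0 ⊆ --000,-000-
  m1 ⊆ -0-01,-000-,00--1
  m3 ⊆ 00--1 [E]
  m5 ⊆ --1-1,-0-01,00--1
  m7 ⊆ --1-1,00--1
  m8 ⊆ --000,-1-00,-10-0
  m10 ⊆ -10-0 [E]
  m12 ⊆ -1-00,-110-
  m13 ⊆ --1-1,-110-
  m15 ⊆ --1-1 [E]
  m16 ⊆ --000,-000-,1--0-,1-0-0
  m17 ⊆ -0-01,-000-,1--0-
  m18 ⊆ 1-0-0 [E]
  m20 ⊆ 1--0- [E]
  m21 ⊆ --1-1,-0-01,1--0-
  m23 ⊆ --1-1 [E]
  m24 ⊆ --000,-1-00,-10-0,1--0-,1-0-0,11---
  m25 ⊆ 1--0-,11---
  m26 ⊆ -10-0,1-0-0,11---
  m27 ⊆ 11--- [E]
  m28 ⊆ -1-00,-110-,1--0-,11---
  m29 ⊆ --1-1,-110-,1--0-,11---
  m30 ⊆ 11--- [E]
  m31 ⊆ --1-1,11---
E = {--1-1, -10-0, 00--1, 1--0-, 1-0-0, 11---}

6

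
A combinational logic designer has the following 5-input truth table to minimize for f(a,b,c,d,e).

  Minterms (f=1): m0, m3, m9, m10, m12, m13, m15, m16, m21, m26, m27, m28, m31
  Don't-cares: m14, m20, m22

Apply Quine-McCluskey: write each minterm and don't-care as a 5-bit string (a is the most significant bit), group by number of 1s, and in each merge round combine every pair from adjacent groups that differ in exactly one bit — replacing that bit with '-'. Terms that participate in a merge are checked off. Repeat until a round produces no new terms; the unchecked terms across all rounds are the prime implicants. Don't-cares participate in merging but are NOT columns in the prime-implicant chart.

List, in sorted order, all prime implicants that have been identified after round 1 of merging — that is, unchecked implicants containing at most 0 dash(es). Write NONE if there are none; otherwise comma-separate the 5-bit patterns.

00011

Round 0: 00000✓ 00011 01001✓ 01010✓ 01100✓ 01101✓ 01110✓ 01111✓ 10000✓ 10100✓ 10101✓ 10110✓ 11010✓ 11011✓ 11100✓ 11111✓
Round 1: -0000 -1010 -1100 -1111 01-01 01-10 011-0✓ 011-1✓ 0110-✓ 0111-✓ 1-100 10-00 101-0 1010- 11-11 1101-
Round 2: 011--
PIs = {-0000, -1010, -1100, -1111, 00011, 01-01, 01-10, 011--, 1-100, 10-00, 101-0, 1010-, 11-11, 1101-}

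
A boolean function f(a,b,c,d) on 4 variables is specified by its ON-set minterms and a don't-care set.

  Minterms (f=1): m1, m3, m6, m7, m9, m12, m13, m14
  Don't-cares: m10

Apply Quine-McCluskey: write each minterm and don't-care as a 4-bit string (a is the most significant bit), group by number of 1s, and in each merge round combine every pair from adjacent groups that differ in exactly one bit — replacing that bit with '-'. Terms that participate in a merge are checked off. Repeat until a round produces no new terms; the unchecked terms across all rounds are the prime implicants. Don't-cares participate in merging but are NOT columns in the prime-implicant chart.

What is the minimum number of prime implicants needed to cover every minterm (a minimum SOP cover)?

size-2^0 implicants → 0001(✓)  0011(✓)  0110(✓)  0111(✓)  1001(✓)  1010(✓)  1100(✓)  1101(✓)  1110(✓)
size-2^1 implicants → -001  -110  0-11  00-1  011-  1-01  1-10  11-0  110-
Unchecked terms (primes): -001, -110, 0-11, 00-1, 011-, 1-01, 1-10, 11-0, 110-
Minterm coverage:
  m1 ⊆ -001,00-1
  m3 ⊆ 0-11,00-1
  m6 ⊆ -110,011-
  m7 ⊆ 0-11,011-
  m9 ⊆ -001,1-01
  m12 ⊆ 11-0,110-
  m13 ⊆ 1-01,110-
  m14 ⊆ -110,1-10,11-0
(no essential prime implicants)
Petrick residual → -001, -110, 0-11, 110-
Cover = b'c'd + bcd' + a'cd + abc'  |cover|=4

4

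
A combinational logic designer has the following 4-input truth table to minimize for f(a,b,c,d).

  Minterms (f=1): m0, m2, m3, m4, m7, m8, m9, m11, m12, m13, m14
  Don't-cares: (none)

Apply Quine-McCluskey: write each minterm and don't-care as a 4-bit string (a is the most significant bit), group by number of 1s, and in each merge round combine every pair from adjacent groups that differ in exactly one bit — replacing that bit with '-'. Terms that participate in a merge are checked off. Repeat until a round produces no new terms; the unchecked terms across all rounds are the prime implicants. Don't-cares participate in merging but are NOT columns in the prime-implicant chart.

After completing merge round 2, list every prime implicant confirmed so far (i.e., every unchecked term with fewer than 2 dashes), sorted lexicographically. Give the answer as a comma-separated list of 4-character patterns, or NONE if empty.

-011, 0-11, 00-0, 001-, 10-1, 11-0

size-2^0 implicants → 0000(✓)  0010(✓)  0011(✓)  0100(✓)  0111(✓)  1000(✓)  1001(✓)  1011(✓)  1100(✓)  1101(✓)  1110(✓)
size-2^1 implicants → -000(✓)  -011  -100(✓)  0-00(✓)  0-11  00-0  001-  1-00(✓)  1-01(✓)  10-1  100-(✓)  11-0  110-(✓)
size-2^2 implicants → --00  1-0-
Unchecked terms (primes): --00, -011, 0-11, 00-0, 001-, 1-0-, 10-1, 11-0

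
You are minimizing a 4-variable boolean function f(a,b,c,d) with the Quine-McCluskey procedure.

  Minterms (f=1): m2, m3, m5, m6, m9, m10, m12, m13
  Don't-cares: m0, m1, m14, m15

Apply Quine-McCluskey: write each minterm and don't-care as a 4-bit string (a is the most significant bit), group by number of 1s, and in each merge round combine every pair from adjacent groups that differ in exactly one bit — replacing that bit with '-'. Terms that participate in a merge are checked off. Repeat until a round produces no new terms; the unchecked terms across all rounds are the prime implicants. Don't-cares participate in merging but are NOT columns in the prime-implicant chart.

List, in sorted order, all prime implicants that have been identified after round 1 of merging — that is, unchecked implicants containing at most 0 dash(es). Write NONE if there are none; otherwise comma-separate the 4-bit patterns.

Round 0: 0000✓ 0001✓ 0010✓ 0011✓ 0101✓ 0110✓ 1001✓ 1010✓ 1100✓ 1101✓ 1110✓ 1111✓
Round 1: -001✓ -010✓ -101✓ -110✓ 0-01✓ 0-10✓ 00-0✓ 00-1✓ 000-✓ 001-✓ 1-01✓ 1-10✓ 11-0✓ 11-1✓ 110-✓ 111-✓
Round 2: --01 --10 00-- 11--
PIs = {--01, --10, 00--, 11--}

NONE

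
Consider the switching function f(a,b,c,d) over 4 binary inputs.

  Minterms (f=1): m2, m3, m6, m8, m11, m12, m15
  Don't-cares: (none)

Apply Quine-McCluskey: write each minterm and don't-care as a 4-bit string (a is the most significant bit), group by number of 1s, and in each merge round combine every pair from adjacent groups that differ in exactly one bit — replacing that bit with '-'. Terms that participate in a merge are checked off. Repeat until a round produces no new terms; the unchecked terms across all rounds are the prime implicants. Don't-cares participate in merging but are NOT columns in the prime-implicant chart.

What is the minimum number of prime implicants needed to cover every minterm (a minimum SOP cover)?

[col 0] 0010*, 0011*, 0110*, 1000*, 1011*, 1100*, 1111*
[col 1] -011, 0-10, 001-, 1-00, 1-11
Prime implicants: -011, 0-10, 001-, 1-00, 1-11
PI chart (minterm → PIs covering it):
  2 | 0-10,001-
  3 | -011,001-
  6 | 0-10  (sole → essential)
  8 | 1-00  (sole → essential)
  11 | -011,1-11
  12 | 1-00  (sole → essential)
  15 | 1-11  (sole → essential)
Essential prime implicants: 0-10, 1-00, 1-11
Petrick residual → -011
Minimum SOP uses 4 PIs: b'cd + a'cd' + ac'd' + acd

4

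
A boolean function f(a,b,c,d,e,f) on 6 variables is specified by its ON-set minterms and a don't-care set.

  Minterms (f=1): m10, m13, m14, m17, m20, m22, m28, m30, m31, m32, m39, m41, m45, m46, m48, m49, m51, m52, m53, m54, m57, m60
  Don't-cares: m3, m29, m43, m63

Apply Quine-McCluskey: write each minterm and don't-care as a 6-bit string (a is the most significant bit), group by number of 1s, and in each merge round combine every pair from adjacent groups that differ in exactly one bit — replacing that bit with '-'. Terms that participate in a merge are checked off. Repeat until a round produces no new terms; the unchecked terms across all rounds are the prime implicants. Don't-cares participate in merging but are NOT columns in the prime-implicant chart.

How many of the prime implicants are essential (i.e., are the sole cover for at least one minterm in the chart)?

size-2^0 implicants → 000011  001010(✓)  001101(✓)  001110(✓)  010001(✓)  010100(✓)  010110(✓)  011100(✓)  011101(✓)  011110(✓)  011111(✓)  100000(✓)  100111  101001(✓)  101011(✓)  101101(✓)  101110(✓)  110000(✓)  110001(✓)  110011(✓)  110100(✓)  110101(✓)  110110(✓)  111001(✓)  111100(✓)  111111(✓)
size-2^1 implicants → -01101  -01110  -10001  -10100(✓)  -10110(✓)  -11100(✓)  -11111  0-1101  0-1110  001-10  01-100(✓)  01-110(✓)  0101-0(✓)  0111-0(✓)  0111-1(✓)  01110-(✓)  01111-(✓)  1-0000  1-1001  101-01  1010-1  11-001  11-100(✓)  110-00(✓)  110-01(✓)  1100-1  11000-(✓)  1101-0(✓)  11010-(✓)
size-2^2 implicants → -1-100  -101-0  01-1-0  0111--  110-0-
Unchecked terms (primes): -01101, -01110, -1-100, -10001, -101-0, -11111, 0-1101, 0-1110, 000011, 001-10, 01-1-0, 0111--, 1-0000, 1-1001, 100111, 101-01, 1010-1, 11-001, 110-0-, 1100-1
Minterm coverage:
  m10 ⊆ 001-10 [E]
  m13 ⊆ -01101,0-1101
  m14 ⊆ -01110,0-1110,001-10
  m17 ⊆ -10001 [E]
  m20 ⊆ -1-100,-101-0,01-1-0
  m22 ⊆ -101-0,01-1-0
  m28 ⊆ -1-100,01-1-0,0111--
  m30 ⊆ 0-1110,01-1-0,0111--
  m31 ⊆ -11111,0111--
  m32 ⊆ 1-0000 [E]
  m39 ⊆ 100111 [E]
  m41 ⊆ 1-1001,101-01,1010-1
  m45 ⊆ -01101,101-01
  m46 ⊆ -01110 [E]
  m48 ⊆ 1-0000,110-0-
  m49 ⊆ -10001,11-001,110-0-,1100-1
  m51 ⊆ 1100-1 [E]
  m52 ⊆ -1-100,-101-0,110-0-
  m53 ⊆ 110-0- [E]
  m54 ⊆ -101-0 [E]
  m57 ⊆ 1-1001,11-001
  m60 ⊆ -1-100 [E]
E = {-01110, -1-100, -10001, -101-0, 001-10, 1-0000, 100111, 110-0-, 1100-1}

9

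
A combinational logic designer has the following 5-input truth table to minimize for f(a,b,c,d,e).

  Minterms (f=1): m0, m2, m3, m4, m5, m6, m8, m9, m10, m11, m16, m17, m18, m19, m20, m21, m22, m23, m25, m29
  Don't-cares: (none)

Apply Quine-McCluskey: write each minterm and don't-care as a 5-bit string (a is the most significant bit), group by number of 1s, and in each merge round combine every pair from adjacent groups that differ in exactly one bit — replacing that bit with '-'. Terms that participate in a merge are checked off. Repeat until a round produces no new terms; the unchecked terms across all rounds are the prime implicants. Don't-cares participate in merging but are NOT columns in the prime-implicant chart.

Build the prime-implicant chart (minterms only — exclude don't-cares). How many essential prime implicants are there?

4

size-2^0 implicants → 00000(✓)  00010(✓)  00011(✓)  00100(✓)  00101(✓)  00110(✓)  01000(✓)  01001(✓)  01010(✓)  01011(✓)  10000(✓)  10001(✓)  10010(✓)  10011(✓)  10100(✓)  10101(✓)  10110(✓)  10111(✓)  11001(✓)  11101(✓)
size-2^1 implicants → -0000(✓)  -0010(✓)  -0011(✓)  -0100(✓)  -0101(✓)  -0110(✓)  -1001  0-000(✓)  0-010(✓)  0-011(✓)  00-00(✓)  00-10(✓)  000-0(✓)  0001-(✓)  001-0(✓)  0010-(✓)  010-0(✓)  010-1(✓)  0100-(✓)  0101-(✓)  1-001(✓)  1-101(✓)  10-00(✓)  10-01(✓)  10-10(✓)  10-11(✓)  100-0(✓)  100-1(✓)  1000-(✓)  1001-(✓)  101-0(✓)  101-1(✓)  1010-(✓)  1011-(✓)  11-01(✓)
size-2^2 implicants → -0-00(✓)  -0-10(✓)  -00-0(✓)  -001-  -01-0(✓)  -010-  0-0-0  0-01-  00--0(✓)  010--  1--01  10--0(✓)  10--1(✓)  10-0-(✓)  10-1-(✓)  100--(✓)  101--(✓)
size-2^3 implicants → -0--0  10---
Unchecked terms (primes): -0--0, -001-, -010-, -1001, 0-0-0, 0-01-, 010--, 1--01, 10---
Minterm coverage:
  m0 ⊆ -0--0,0-0-0
  m2 ⊆ -0--0,-001-,0-0-0,0-01-
  m3 ⊆ -001-,0-01-
  m4 ⊆ -0--0,-010-
  m5 ⊆ -010- [E]
  m6 ⊆ -0--0 [E]
  m8 ⊆ 0-0-0,010--
  m9 ⊆ -1001,010--
  m10 ⊆ 0-0-0,0-01-,010--
  m11 ⊆ 0-01-,010--
  m16 ⊆ -0--0,10---
  m17 ⊆ 1--01,10---
  m18 ⊆ -0--0,-001-,10---
  m19 ⊆ -001-,10---
  m20 ⊆ -0--0,-010-,10---
  m21 ⊆ -010-,1--01,10---
  m22 ⊆ -0--0,10---
  m23 ⊆ 10--- [E]
  m25 ⊆ -1001,1--01
  m29 ⊆ 1--01 [E]
E = {-0--0, -010-, 1--01, 10---}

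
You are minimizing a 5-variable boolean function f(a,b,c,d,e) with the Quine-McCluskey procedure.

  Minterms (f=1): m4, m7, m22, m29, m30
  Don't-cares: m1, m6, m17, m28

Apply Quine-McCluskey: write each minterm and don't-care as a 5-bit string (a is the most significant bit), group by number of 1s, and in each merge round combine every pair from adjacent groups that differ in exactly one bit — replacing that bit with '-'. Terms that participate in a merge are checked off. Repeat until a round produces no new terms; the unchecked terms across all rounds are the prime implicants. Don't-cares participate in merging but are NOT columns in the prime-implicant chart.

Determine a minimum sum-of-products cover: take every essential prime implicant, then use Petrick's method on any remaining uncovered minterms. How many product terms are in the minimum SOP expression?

4

size-2^0 implicants → 00001(✓)  00100(✓)  00110(✓)  00111(✓)  10001(✓)  10110(✓)  11100(✓)  11101(✓)  11110(✓)
size-2^1 implicants → -0001  -0110  001-0  0011-  1-110  111-0  1110-
Unchecked terms (primes): -0001, -0110, 001-0, 0011-, 1-110, 111-0, 1110-
Minterm coverage:
  m4 ⊆ 001-0 [E]
  m7 ⊆ 0011- [E]
  m22 ⊆ -0110,1-110
  m29 ⊆ 1110- [E]
  m30 ⊆ 1-110,111-0
E = {001-0, 0011-, 1110-}
Petrick residual → 1-110
Cover = a'b'ce' + a'b'cd + acde' + abcd'  |cover|=4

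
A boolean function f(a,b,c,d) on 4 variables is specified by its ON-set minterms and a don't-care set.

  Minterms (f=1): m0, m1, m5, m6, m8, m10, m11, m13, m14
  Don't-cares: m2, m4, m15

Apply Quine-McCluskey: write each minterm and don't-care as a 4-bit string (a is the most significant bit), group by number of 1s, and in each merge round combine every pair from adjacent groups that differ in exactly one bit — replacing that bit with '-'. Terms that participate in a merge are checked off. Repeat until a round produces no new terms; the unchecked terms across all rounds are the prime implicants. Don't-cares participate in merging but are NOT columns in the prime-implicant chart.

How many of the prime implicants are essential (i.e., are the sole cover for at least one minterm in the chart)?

Round 0: 0000✓ 0001✓ 0010✓ 0100✓ 0101✓ 0110✓ 1000✓ 1010✓ 1011✓ 1101✓ 1110✓ 1111✓
Round 1: -000✓ -010✓ -101 -110✓ 0-00✓ 0-01✓ 0-10✓ 00-0✓ 000-✓ 01-0✓ 010-✓ 1-10✓ 1-11✓ 10-0✓ 101-✓ 11-1 111-✓
Round 2: --10 -0-0 0--0 0-0- 1-1-
PIs = {--10, -0-0, -101, 0--0, 0-0-, 1-1-, 11-1}
Coverage chart:
  m0: -0-0,0--0,0-0-
  m1: 0-0- ←essential
  m5: -101,0-0-
  m6: --10,0--0
  m8: -0-0 ←essential
  m10: --10,-0-0,1-1-
  m11: 1-1- ←essential
  m13: -101,11-1
  m14: --10,1-1-
Essential: -0-0, 0-0-, 1-1-

3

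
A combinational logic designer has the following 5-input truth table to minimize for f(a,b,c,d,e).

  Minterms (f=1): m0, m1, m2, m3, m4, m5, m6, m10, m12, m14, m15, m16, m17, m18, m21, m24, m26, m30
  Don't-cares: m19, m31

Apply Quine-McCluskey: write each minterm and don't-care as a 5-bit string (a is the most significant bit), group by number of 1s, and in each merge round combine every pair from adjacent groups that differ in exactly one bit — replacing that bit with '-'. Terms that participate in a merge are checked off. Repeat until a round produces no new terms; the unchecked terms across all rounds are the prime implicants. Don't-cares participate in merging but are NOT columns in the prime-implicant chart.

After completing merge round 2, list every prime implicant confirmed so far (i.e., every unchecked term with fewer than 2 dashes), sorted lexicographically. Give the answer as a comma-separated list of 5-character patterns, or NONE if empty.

NONE

size-2^0 implicants → 00000(✓)  00001(✓)  00010(✓)  00011(✓)  00100(✓)  00101(✓)  00110(✓)  01010(✓)  01100(✓)  01110(✓)  01111(✓)  10000(✓)  10001(✓)  10010(✓)  10011(✓)  10101(✓)  11000(✓)  11010(✓)  11110(✓)  11111(✓)
size-2^1 implicants → -0000(✓)  -0001(✓)  -0010(✓)  -0011(✓)  -0101(✓)  -1010(✓)  -1110(✓)  -1111(✓)  0-010(✓)  0-100(✓)  0-110(✓)  00-00(✓)  00-01(✓)  00-10(✓)  000-0(✓)  000-1(✓)  0000-(✓)  0001-(✓)  001-0(✓)  0010-(✓)  01-10(✓)  011-0(✓)  0111-(✓)  1-000(✓)  1-010(✓)  10-01(✓)  100-0(✓)  100-1(✓)  1000-(✓)  1001-(✓)  11-10(✓)  110-0(✓)  1111-(✓)
size-2^2 implicants → --010  -0-01  -00-0(✓)  -00-1(✓)  -000-(✓)  -001-(✓)  -1-10  -111-  0--10  0-1-0  00--0  00-0-  000--(✓)  1-0-0  100--(✓)
size-2^3 implicants → -00--
Unchecked terms (primes): --010, -0-01, -00--, -1-10, -111-, 0--10, 0-1-0, 00--0, 00-0-, 1-0-0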